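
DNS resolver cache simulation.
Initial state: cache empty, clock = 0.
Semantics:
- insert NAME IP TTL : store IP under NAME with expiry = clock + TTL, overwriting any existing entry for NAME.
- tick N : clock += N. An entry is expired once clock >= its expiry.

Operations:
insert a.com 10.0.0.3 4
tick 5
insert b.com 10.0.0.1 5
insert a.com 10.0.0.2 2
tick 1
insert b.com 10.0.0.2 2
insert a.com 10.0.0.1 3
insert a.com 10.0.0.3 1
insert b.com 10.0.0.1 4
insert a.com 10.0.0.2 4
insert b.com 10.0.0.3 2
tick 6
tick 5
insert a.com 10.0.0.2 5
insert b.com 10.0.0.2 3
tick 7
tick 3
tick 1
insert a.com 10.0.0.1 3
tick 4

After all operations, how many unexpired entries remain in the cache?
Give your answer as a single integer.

Answer: 0

Derivation:
Op 1: insert a.com -> 10.0.0.3 (expiry=0+4=4). clock=0
Op 2: tick 5 -> clock=5. purged={a.com}
Op 3: insert b.com -> 10.0.0.1 (expiry=5+5=10). clock=5
Op 4: insert a.com -> 10.0.0.2 (expiry=5+2=7). clock=5
Op 5: tick 1 -> clock=6.
Op 6: insert b.com -> 10.0.0.2 (expiry=6+2=8). clock=6
Op 7: insert a.com -> 10.0.0.1 (expiry=6+3=9). clock=6
Op 8: insert a.com -> 10.0.0.3 (expiry=6+1=7). clock=6
Op 9: insert b.com -> 10.0.0.1 (expiry=6+4=10). clock=6
Op 10: insert a.com -> 10.0.0.2 (expiry=6+4=10). clock=6
Op 11: insert b.com -> 10.0.0.3 (expiry=6+2=8). clock=6
Op 12: tick 6 -> clock=12. purged={a.com,b.com}
Op 13: tick 5 -> clock=17.
Op 14: insert a.com -> 10.0.0.2 (expiry=17+5=22). clock=17
Op 15: insert b.com -> 10.0.0.2 (expiry=17+3=20). clock=17
Op 16: tick 7 -> clock=24. purged={a.com,b.com}
Op 17: tick 3 -> clock=27.
Op 18: tick 1 -> clock=28.
Op 19: insert a.com -> 10.0.0.1 (expiry=28+3=31). clock=28
Op 20: tick 4 -> clock=32. purged={a.com}
Final cache (unexpired): {} -> size=0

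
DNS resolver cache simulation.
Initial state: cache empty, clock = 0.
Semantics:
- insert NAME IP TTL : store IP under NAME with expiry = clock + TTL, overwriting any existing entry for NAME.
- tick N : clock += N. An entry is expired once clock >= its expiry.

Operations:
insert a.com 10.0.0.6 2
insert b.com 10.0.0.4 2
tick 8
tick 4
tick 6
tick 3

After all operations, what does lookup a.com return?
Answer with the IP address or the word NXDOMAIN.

Answer: NXDOMAIN

Derivation:
Op 1: insert a.com -> 10.0.0.6 (expiry=0+2=2). clock=0
Op 2: insert b.com -> 10.0.0.4 (expiry=0+2=2). clock=0
Op 3: tick 8 -> clock=8. purged={a.com,b.com}
Op 4: tick 4 -> clock=12.
Op 5: tick 6 -> clock=18.
Op 6: tick 3 -> clock=21.
lookup a.com: not in cache (expired or never inserted)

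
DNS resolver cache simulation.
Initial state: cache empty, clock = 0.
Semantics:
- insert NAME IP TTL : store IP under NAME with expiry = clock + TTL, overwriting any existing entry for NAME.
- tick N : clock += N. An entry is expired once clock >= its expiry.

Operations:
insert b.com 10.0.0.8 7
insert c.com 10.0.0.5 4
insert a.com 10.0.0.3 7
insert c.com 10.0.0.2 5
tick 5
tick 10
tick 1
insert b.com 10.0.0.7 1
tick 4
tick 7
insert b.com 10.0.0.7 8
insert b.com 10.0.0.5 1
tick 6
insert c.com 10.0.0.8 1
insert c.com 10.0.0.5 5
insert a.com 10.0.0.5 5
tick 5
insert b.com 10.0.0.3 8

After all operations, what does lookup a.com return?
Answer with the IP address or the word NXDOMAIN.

Answer: NXDOMAIN

Derivation:
Op 1: insert b.com -> 10.0.0.8 (expiry=0+7=7). clock=0
Op 2: insert c.com -> 10.0.0.5 (expiry=0+4=4). clock=0
Op 3: insert a.com -> 10.0.0.3 (expiry=0+7=7). clock=0
Op 4: insert c.com -> 10.0.0.2 (expiry=0+5=5). clock=0
Op 5: tick 5 -> clock=5. purged={c.com}
Op 6: tick 10 -> clock=15. purged={a.com,b.com}
Op 7: tick 1 -> clock=16.
Op 8: insert b.com -> 10.0.0.7 (expiry=16+1=17). clock=16
Op 9: tick 4 -> clock=20. purged={b.com}
Op 10: tick 7 -> clock=27.
Op 11: insert b.com -> 10.0.0.7 (expiry=27+8=35). clock=27
Op 12: insert b.com -> 10.0.0.5 (expiry=27+1=28). clock=27
Op 13: tick 6 -> clock=33. purged={b.com}
Op 14: insert c.com -> 10.0.0.8 (expiry=33+1=34). clock=33
Op 15: insert c.com -> 10.0.0.5 (expiry=33+5=38). clock=33
Op 16: insert a.com -> 10.0.0.5 (expiry=33+5=38). clock=33
Op 17: tick 5 -> clock=38. purged={a.com,c.com}
Op 18: insert b.com -> 10.0.0.3 (expiry=38+8=46). clock=38
lookup a.com: not in cache (expired or never inserted)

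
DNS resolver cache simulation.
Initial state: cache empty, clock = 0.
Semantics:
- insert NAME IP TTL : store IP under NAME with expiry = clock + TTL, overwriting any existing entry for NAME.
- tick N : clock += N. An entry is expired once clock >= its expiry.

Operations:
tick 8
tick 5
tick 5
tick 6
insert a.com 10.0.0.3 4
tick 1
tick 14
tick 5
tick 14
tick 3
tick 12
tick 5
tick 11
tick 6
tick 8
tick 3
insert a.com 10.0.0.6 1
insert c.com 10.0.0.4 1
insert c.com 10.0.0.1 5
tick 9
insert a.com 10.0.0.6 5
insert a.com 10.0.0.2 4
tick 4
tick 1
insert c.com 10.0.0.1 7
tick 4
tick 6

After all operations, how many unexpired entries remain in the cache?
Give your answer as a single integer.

Op 1: tick 8 -> clock=8.
Op 2: tick 5 -> clock=13.
Op 3: tick 5 -> clock=18.
Op 4: tick 6 -> clock=24.
Op 5: insert a.com -> 10.0.0.3 (expiry=24+4=28). clock=24
Op 6: tick 1 -> clock=25.
Op 7: tick 14 -> clock=39. purged={a.com}
Op 8: tick 5 -> clock=44.
Op 9: tick 14 -> clock=58.
Op 10: tick 3 -> clock=61.
Op 11: tick 12 -> clock=73.
Op 12: tick 5 -> clock=78.
Op 13: tick 11 -> clock=89.
Op 14: tick 6 -> clock=95.
Op 15: tick 8 -> clock=103.
Op 16: tick 3 -> clock=106.
Op 17: insert a.com -> 10.0.0.6 (expiry=106+1=107). clock=106
Op 18: insert c.com -> 10.0.0.4 (expiry=106+1=107). clock=106
Op 19: insert c.com -> 10.0.0.1 (expiry=106+5=111). clock=106
Op 20: tick 9 -> clock=115. purged={a.com,c.com}
Op 21: insert a.com -> 10.0.0.6 (expiry=115+5=120). clock=115
Op 22: insert a.com -> 10.0.0.2 (expiry=115+4=119). clock=115
Op 23: tick 4 -> clock=119. purged={a.com}
Op 24: tick 1 -> clock=120.
Op 25: insert c.com -> 10.0.0.1 (expiry=120+7=127). clock=120
Op 26: tick 4 -> clock=124.
Op 27: tick 6 -> clock=130. purged={c.com}
Final cache (unexpired): {} -> size=0

Answer: 0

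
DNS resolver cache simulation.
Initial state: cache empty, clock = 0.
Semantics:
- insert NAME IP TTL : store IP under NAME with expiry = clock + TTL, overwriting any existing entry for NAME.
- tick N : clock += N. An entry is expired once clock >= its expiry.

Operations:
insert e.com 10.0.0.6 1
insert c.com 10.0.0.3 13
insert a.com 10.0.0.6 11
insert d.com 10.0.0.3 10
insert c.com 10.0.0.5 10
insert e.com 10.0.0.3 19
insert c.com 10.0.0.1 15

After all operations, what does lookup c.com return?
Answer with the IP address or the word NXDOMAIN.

Answer: 10.0.0.1

Derivation:
Op 1: insert e.com -> 10.0.0.6 (expiry=0+1=1). clock=0
Op 2: insert c.com -> 10.0.0.3 (expiry=0+13=13). clock=0
Op 3: insert a.com -> 10.0.0.6 (expiry=0+11=11). clock=0
Op 4: insert d.com -> 10.0.0.3 (expiry=0+10=10). clock=0
Op 5: insert c.com -> 10.0.0.5 (expiry=0+10=10). clock=0
Op 6: insert e.com -> 10.0.0.3 (expiry=0+19=19). clock=0
Op 7: insert c.com -> 10.0.0.1 (expiry=0+15=15). clock=0
lookup c.com: present, ip=10.0.0.1 expiry=15 > clock=0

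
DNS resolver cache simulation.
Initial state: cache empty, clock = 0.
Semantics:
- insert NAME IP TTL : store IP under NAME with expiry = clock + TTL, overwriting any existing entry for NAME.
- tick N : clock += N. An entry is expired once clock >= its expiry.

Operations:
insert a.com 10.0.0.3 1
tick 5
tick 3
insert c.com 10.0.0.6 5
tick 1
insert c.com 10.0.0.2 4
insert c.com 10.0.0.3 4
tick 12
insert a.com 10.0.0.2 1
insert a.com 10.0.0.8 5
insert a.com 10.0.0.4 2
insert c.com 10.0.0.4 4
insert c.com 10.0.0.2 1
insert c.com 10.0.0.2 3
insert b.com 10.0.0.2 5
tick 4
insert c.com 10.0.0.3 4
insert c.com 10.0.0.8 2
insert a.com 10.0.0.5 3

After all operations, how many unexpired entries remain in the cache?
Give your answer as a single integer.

Op 1: insert a.com -> 10.0.0.3 (expiry=0+1=1). clock=0
Op 2: tick 5 -> clock=5. purged={a.com}
Op 3: tick 3 -> clock=8.
Op 4: insert c.com -> 10.0.0.6 (expiry=8+5=13). clock=8
Op 5: tick 1 -> clock=9.
Op 6: insert c.com -> 10.0.0.2 (expiry=9+4=13). clock=9
Op 7: insert c.com -> 10.0.0.3 (expiry=9+4=13). clock=9
Op 8: tick 12 -> clock=21. purged={c.com}
Op 9: insert a.com -> 10.0.0.2 (expiry=21+1=22). clock=21
Op 10: insert a.com -> 10.0.0.8 (expiry=21+5=26). clock=21
Op 11: insert a.com -> 10.0.0.4 (expiry=21+2=23). clock=21
Op 12: insert c.com -> 10.0.0.4 (expiry=21+4=25). clock=21
Op 13: insert c.com -> 10.0.0.2 (expiry=21+1=22). clock=21
Op 14: insert c.com -> 10.0.0.2 (expiry=21+3=24). clock=21
Op 15: insert b.com -> 10.0.0.2 (expiry=21+5=26). clock=21
Op 16: tick 4 -> clock=25. purged={a.com,c.com}
Op 17: insert c.com -> 10.0.0.3 (expiry=25+4=29). clock=25
Op 18: insert c.com -> 10.0.0.8 (expiry=25+2=27). clock=25
Op 19: insert a.com -> 10.0.0.5 (expiry=25+3=28). clock=25
Final cache (unexpired): {a.com,b.com,c.com} -> size=3

Answer: 3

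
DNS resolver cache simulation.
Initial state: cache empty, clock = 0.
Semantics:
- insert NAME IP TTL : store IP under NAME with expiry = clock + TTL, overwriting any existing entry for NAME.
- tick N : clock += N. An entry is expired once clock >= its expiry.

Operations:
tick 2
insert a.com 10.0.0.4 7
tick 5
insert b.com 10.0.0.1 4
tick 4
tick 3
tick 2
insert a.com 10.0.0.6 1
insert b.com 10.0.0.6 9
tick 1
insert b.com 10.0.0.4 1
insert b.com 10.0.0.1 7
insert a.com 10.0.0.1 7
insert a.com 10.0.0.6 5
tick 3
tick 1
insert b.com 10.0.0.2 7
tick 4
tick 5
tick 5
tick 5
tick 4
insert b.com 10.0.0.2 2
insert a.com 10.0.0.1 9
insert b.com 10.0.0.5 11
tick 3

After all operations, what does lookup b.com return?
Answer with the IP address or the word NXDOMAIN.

Op 1: tick 2 -> clock=2.
Op 2: insert a.com -> 10.0.0.4 (expiry=2+7=9). clock=2
Op 3: tick 5 -> clock=7.
Op 4: insert b.com -> 10.0.0.1 (expiry=7+4=11). clock=7
Op 5: tick 4 -> clock=11. purged={a.com,b.com}
Op 6: tick 3 -> clock=14.
Op 7: tick 2 -> clock=16.
Op 8: insert a.com -> 10.0.0.6 (expiry=16+1=17). clock=16
Op 9: insert b.com -> 10.0.0.6 (expiry=16+9=25). clock=16
Op 10: tick 1 -> clock=17. purged={a.com}
Op 11: insert b.com -> 10.0.0.4 (expiry=17+1=18). clock=17
Op 12: insert b.com -> 10.0.0.1 (expiry=17+7=24). clock=17
Op 13: insert a.com -> 10.0.0.1 (expiry=17+7=24). clock=17
Op 14: insert a.com -> 10.0.0.6 (expiry=17+5=22). clock=17
Op 15: tick 3 -> clock=20.
Op 16: tick 1 -> clock=21.
Op 17: insert b.com -> 10.0.0.2 (expiry=21+7=28). clock=21
Op 18: tick 4 -> clock=25. purged={a.com}
Op 19: tick 5 -> clock=30. purged={b.com}
Op 20: tick 5 -> clock=35.
Op 21: tick 5 -> clock=40.
Op 22: tick 4 -> clock=44.
Op 23: insert b.com -> 10.0.0.2 (expiry=44+2=46). clock=44
Op 24: insert a.com -> 10.0.0.1 (expiry=44+9=53). clock=44
Op 25: insert b.com -> 10.0.0.5 (expiry=44+11=55). clock=44
Op 26: tick 3 -> clock=47.
lookup b.com: present, ip=10.0.0.5 expiry=55 > clock=47

Answer: 10.0.0.5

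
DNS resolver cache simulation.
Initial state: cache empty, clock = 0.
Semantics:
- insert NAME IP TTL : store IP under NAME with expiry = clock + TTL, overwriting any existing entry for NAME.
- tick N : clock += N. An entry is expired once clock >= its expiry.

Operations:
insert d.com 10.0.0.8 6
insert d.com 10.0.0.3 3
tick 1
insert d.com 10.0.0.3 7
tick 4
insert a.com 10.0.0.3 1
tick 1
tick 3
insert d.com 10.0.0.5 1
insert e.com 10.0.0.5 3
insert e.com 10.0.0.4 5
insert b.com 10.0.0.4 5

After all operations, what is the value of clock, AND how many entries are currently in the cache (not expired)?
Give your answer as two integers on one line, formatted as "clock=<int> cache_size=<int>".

Answer: clock=9 cache_size=3

Derivation:
Op 1: insert d.com -> 10.0.0.8 (expiry=0+6=6). clock=0
Op 2: insert d.com -> 10.0.0.3 (expiry=0+3=3). clock=0
Op 3: tick 1 -> clock=1.
Op 4: insert d.com -> 10.0.0.3 (expiry=1+7=8). clock=1
Op 5: tick 4 -> clock=5.
Op 6: insert a.com -> 10.0.0.3 (expiry=5+1=6). clock=5
Op 7: tick 1 -> clock=6. purged={a.com}
Op 8: tick 3 -> clock=9. purged={d.com}
Op 9: insert d.com -> 10.0.0.5 (expiry=9+1=10). clock=9
Op 10: insert e.com -> 10.0.0.5 (expiry=9+3=12). clock=9
Op 11: insert e.com -> 10.0.0.4 (expiry=9+5=14). clock=9
Op 12: insert b.com -> 10.0.0.4 (expiry=9+5=14). clock=9
Final clock = 9
Final cache (unexpired): {b.com,d.com,e.com} -> size=3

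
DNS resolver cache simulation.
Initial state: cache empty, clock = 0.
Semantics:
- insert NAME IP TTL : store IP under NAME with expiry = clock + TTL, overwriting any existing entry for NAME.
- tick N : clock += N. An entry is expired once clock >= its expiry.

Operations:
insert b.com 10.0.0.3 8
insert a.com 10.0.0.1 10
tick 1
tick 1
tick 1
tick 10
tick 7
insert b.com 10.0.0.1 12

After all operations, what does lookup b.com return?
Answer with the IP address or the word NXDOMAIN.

Answer: 10.0.0.1

Derivation:
Op 1: insert b.com -> 10.0.0.3 (expiry=0+8=8). clock=0
Op 2: insert a.com -> 10.0.0.1 (expiry=0+10=10). clock=0
Op 3: tick 1 -> clock=1.
Op 4: tick 1 -> clock=2.
Op 5: tick 1 -> clock=3.
Op 6: tick 10 -> clock=13. purged={a.com,b.com}
Op 7: tick 7 -> clock=20.
Op 8: insert b.com -> 10.0.0.1 (expiry=20+12=32). clock=20
lookup b.com: present, ip=10.0.0.1 expiry=32 > clock=20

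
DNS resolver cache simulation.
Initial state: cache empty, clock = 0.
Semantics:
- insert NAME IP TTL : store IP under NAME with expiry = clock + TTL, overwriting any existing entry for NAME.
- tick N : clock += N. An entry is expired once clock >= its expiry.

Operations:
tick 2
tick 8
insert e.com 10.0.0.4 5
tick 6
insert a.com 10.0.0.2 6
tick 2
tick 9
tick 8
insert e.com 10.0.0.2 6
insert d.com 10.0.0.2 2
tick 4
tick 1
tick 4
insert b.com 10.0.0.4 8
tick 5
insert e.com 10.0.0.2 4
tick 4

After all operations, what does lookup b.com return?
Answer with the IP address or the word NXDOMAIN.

Op 1: tick 2 -> clock=2.
Op 2: tick 8 -> clock=10.
Op 3: insert e.com -> 10.0.0.4 (expiry=10+5=15). clock=10
Op 4: tick 6 -> clock=16. purged={e.com}
Op 5: insert a.com -> 10.0.0.2 (expiry=16+6=22). clock=16
Op 6: tick 2 -> clock=18.
Op 7: tick 9 -> clock=27. purged={a.com}
Op 8: tick 8 -> clock=35.
Op 9: insert e.com -> 10.0.0.2 (expiry=35+6=41). clock=35
Op 10: insert d.com -> 10.0.0.2 (expiry=35+2=37). clock=35
Op 11: tick 4 -> clock=39. purged={d.com}
Op 12: tick 1 -> clock=40.
Op 13: tick 4 -> clock=44. purged={e.com}
Op 14: insert b.com -> 10.0.0.4 (expiry=44+8=52). clock=44
Op 15: tick 5 -> clock=49.
Op 16: insert e.com -> 10.0.0.2 (expiry=49+4=53). clock=49
Op 17: tick 4 -> clock=53. purged={b.com,e.com}
lookup b.com: not in cache (expired or never inserted)

Answer: NXDOMAIN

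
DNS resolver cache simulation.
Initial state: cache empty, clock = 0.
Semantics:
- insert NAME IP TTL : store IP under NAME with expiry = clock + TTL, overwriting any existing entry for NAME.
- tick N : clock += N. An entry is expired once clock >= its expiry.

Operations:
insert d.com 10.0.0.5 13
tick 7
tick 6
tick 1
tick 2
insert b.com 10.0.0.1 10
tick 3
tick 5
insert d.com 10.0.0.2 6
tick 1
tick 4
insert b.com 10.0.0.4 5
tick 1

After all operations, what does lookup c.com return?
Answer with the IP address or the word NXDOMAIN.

Answer: NXDOMAIN

Derivation:
Op 1: insert d.com -> 10.0.0.5 (expiry=0+13=13). clock=0
Op 2: tick 7 -> clock=7.
Op 3: tick 6 -> clock=13. purged={d.com}
Op 4: tick 1 -> clock=14.
Op 5: tick 2 -> clock=16.
Op 6: insert b.com -> 10.0.0.1 (expiry=16+10=26). clock=16
Op 7: tick 3 -> clock=19.
Op 8: tick 5 -> clock=24.
Op 9: insert d.com -> 10.0.0.2 (expiry=24+6=30). clock=24
Op 10: tick 1 -> clock=25.
Op 11: tick 4 -> clock=29. purged={b.com}
Op 12: insert b.com -> 10.0.0.4 (expiry=29+5=34). clock=29
Op 13: tick 1 -> clock=30. purged={d.com}
lookup c.com: not in cache (expired or never inserted)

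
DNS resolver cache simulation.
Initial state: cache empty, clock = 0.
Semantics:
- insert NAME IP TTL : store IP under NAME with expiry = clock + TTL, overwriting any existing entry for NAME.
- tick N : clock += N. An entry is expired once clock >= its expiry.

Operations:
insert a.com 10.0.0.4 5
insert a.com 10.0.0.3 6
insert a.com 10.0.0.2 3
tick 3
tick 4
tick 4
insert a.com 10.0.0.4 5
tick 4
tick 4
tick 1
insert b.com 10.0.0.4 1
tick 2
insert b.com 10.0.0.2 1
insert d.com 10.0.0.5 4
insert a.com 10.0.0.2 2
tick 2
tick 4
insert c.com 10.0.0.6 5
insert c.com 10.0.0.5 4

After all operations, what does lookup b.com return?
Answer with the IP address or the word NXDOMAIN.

Op 1: insert a.com -> 10.0.0.4 (expiry=0+5=5). clock=0
Op 2: insert a.com -> 10.0.0.3 (expiry=0+6=6). clock=0
Op 3: insert a.com -> 10.0.0.2 (expiry=0+3=3). clock=0
Op 4: tick 3 -> clock=3. purged={a.com}
Op 5: tick 4 -> clock=7.
Op 6: tick 4 -> clock=11.
Op 7: insert a.com -> 10.0.0.4 (expiry=11+5=16). clock=11
Op 8: tick 4 -> clock=15.
Op 9: tick 4 -> clock=19. purged={a.com}
Op 10: tick 1 -> clock=20.
Op 11: insert b.com -> 10.0.0.4 (expiry=20+1=21). clock=20
Op 12: tick 2 -> clock=22. purged={b.com}
Op 13: insert b.com -> 10.0.0.2 (expiry=22+1=23). clock=22
Op 14: insert d.com -> 10.0.0.5 (expiry=22+4=26). clock=22
Op 15: insert a.com -> 10.0.0.2 (expiry=22+2=24). clock=22
Op 16: tick 2 -> clock=24. purged={a.com,b.com}
Op 17: tick 4 -> clock=28. purged={d.com}
Op 18: insert c.com -> 10.0.0.6 (expiry=28+5=33). clock=28
Op 19: insert c.com -> 10.0.0.5 (expiry=28+4=32). clock=28
lookup b.com: not in cache (expired or never inserted)

Answer: NXDOMAIN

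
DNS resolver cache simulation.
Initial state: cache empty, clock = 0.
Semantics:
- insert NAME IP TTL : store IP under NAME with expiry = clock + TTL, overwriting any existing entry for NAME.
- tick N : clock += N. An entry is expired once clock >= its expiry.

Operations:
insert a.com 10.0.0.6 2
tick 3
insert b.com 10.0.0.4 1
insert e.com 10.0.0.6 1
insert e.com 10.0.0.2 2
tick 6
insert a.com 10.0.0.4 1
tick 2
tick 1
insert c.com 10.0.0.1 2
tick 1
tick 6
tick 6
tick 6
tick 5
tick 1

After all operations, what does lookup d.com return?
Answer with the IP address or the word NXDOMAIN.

Answer: NXDOMAIN

Derivation:
Op 1: insert a.com -> 10.0.0.6 (expiry=0+2=2). clock=0
Op 2: tick 3 -> clock=3. purged={a.com}
Op 3: insert b.com -> 10.0.0.4 (expiry=3+1=4). clock=3
Op 4: insert e.com -> 10.0.0.6 (expiry=3+1=4). clock=3
Op 5: insert e.com -> 10.0.0.2 (expiry=3+2=5). clock=3
Op 6: tick 6 -> clock=9. purged={b.com,e.com}
Op 7: insert a.com -> 10.0.0.4 (expiry=9+1=10). clock=9
Op 8: tick 2 -> clock=11. purged={a.com}
Op 9: tick 1 -> clock=12.
Op 10: insert c.com -> 10.0.0.1 (expiry=12+2=14). clock=12
Op 11: tick 1 -> clock=13.
Op 12: tick 6 -> clock=19. purged={c.com}
Op 13: tick 6 -> clock=25.
Op 14: tick 6 -> clock=31.
Op 15: tick 5 -> clock=36.
Op 16: tick 1 -> clock=37.
lookup d.com: not in cache (expired or never inserted)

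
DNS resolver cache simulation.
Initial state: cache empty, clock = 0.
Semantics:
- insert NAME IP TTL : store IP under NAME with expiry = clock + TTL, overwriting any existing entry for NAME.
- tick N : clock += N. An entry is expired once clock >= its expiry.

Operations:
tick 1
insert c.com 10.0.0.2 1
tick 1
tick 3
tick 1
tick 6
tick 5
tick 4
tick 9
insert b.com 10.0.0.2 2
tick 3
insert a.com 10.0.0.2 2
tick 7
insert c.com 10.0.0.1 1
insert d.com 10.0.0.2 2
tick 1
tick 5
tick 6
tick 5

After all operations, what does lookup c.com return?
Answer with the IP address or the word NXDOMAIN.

Answer: NXDOMAIN

Derivation:
Op 1: tick 1 -> clock=1.
Op 2: insert c.com -> 10.0.0.2 (expiry=1+1=2). clock=1
Op 3: tick 1 -> clock=2. purged={c.com}
Op 4: tick 3 -> clock=5.
Op 5: tick 1 -> clock=6.
Op 6: tick 6 -> clock=12.
Op 7: tick 5 -> clock=17.
Op 8: tick 4 -> clock=21.
Op 9: tick 9 -> clock=30.
Op 10: insert b.com -> 10.0.0.2 (expiry=30+2=32). clock=30
Op 11: tick 3 -> clock=33. purged={b.com}
Op 12: insert a.com -> 10.0.0.2 (expiry=33+2=35). clock=33
Op 13: tick 7 -> clock=40. purged={a.com}
Op 14: insert c.com -> 10.0.0.1 (expiry=40+1=41). clock=40
Op 15: insert d.com -> 10.0.0.2 (expiry=40+2=42). clock=40
Op 16: tick 1 -> clock=41. purged={c.com}
Op 17: tick 5 -> clock=46. purged={d.com}
Op 18: tick 6 -> clock=52.
Op 19: tick 5 -> clock=57.
lookup c.com: not in cache (expired or never inserted)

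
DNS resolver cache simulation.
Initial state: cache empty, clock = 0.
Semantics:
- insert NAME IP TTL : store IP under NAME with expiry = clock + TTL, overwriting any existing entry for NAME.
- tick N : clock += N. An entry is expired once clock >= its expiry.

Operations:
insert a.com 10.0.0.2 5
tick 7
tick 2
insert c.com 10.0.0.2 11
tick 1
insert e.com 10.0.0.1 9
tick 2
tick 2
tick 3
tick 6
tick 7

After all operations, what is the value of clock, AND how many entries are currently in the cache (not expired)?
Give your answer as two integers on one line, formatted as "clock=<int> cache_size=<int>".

Answer: clock=30 cache_size=0

Derivation:
Op 1: insert a.com -> 10.0.0.2 (expiry=0+5=5). clock=0
Op 2: tick 7 -> clock=7. purged={a.com}
Op 3: tick 2 -> clock=9.
Op 4: insert c.com -> 10.0.0.2 (expiry=9+11=20). clock=9
Op 5: tick 1 -> clock=10.
Op 6: insert e.com -> 10.0.0.1 (expiry=10+9=19). clock=10
Op 7: tick 2 -> clock=12.
Op 8: tick 2 -> clock=14.
Op 9: tick 3 -> clock=17.
Op 10: tick 6 -> clock=23. purged={c.com,e.com}
Op 11: tick 7 -> clock=30.
Final clock = 30
Final cache (unexpired): {} -> size=0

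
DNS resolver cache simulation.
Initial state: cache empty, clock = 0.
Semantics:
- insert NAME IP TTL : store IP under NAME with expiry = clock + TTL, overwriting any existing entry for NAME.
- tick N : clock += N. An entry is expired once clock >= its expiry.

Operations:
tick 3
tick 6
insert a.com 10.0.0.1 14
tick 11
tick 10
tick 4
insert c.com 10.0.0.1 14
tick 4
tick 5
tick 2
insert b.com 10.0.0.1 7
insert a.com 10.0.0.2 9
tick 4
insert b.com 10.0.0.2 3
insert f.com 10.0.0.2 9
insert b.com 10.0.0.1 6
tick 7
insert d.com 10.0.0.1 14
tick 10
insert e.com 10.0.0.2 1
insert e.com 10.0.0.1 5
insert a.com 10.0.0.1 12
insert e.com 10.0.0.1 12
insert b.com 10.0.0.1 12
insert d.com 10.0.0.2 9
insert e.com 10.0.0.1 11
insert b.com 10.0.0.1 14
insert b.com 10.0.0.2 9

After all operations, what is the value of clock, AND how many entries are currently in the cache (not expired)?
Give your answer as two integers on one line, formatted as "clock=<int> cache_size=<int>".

Answer: clock=66 cache_size=4

Derivation:
Op 1: tick 3 -> clock=3.
Op 2: tick 6 -> clock=9.
Op 3: insert a.com -> 10.0.0.1 (expiry=9+14=23). clock=9
Op 4: tick 11 -> clock=20.
Op 5: tick 10 -> clock=30. purged={a.com}
Op 6: tick 4 -> clock=34.
Op 7: insert c.com -> 10.0.0.1 (expiry=34+14=48). clock=34
Op 8: tick 4 -> clock=38.
Op 9: tick 5 -> clock=43.
Op 10: tick 2 -> clock=45.
Op 11: insert b.com -> 10.0.0.1 (expiry=45+7=52). clock=45
Op 12: insert a.com -> 10.0.0.2 (expiry=45+9=54). clock=45
Op 13: tick 4 -> clock=49. purged={c.com}
Op 14: insert b.com -> 10.0.0.2 (expiry=49+3=52). clock=49
Op 15: insert f.com -> 10.0.0.2 (expiry=49+9=58). clock=49
Op 16: insert b.com -> 10.0.0.1 (expiry=49+6=55). clock=49
Op 17: tick 7 -> clock=56. purged={a.com,b.com}
Op 18: insert d.com -> 10.0.0.1 (expiry=56+14=70). clock=56
Op 19: tick 10 -> clock=66. purged={f.com}
Op 20: insert e.com -> 10.0.0.2 (expiry=66+1=67). clock=66
Op 21: insert e.com -> 10.0.0.1 (expiry=66+5=71). clock=66
Op 22: insert a.com -> 10.0.0.1 (expiry=66+12=78). clock=66
Op 23: insert e.com -> 10.0.0.1 (expiry=66+12=78). clock=66
Op 24: insert b.com -> 10.0.0.1 (expiry=66+12=78). clock=66
Op 25: insert d.com -> 10.0.0.2 (expiry=66+9=75). clock=66
Op 26: insert e.com -> 10.0.0.1 (expiry=66+11=77). clock=66
Op 27: insert b.com -> 10.0.0.1 (expiry=66+14=80). clock=66
Op 28: insert b.com -> 10.0.0.2 (expiry=66+9=75). clock=66
Final clock = 66
Final cache (unexpired): {a.com,b.com,d.com,e.com} -> size=4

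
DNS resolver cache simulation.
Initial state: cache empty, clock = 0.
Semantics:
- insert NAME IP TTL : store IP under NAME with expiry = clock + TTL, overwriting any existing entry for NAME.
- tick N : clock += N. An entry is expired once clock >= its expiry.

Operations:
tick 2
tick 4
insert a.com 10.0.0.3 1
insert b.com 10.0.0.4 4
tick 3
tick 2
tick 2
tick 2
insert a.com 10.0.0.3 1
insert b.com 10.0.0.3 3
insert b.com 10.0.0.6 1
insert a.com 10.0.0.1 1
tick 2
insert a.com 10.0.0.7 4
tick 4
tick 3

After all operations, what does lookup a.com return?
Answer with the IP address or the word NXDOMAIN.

Answer: NXDOMAIN

Derivation:
Op 1: tick 2 -> clock=2.
Op 2: tick 4 -> clock=6.
Op 3: insert a.com -> 10.0.0.3 (expiry=6+1=7). clock=6
Op 4: insert b.com -> 10.0.0.4 (expiry=6+4=10). clock=6
Op 5: tick 3 -> clock=9. purged={a.com}
Op 6: tick 2 -> clock=11. purged={b.com}
Op 7: tick 2 -> clock=13.
Op 8: tick 2 -> clock=15.
Op 9: insert a.com -> 10.0.0.3 (expiry=15+1=16). clock=15
Op 10: insert b.com -> 10.0.0.3 (expiry=15+3=18). clock=15
Op 11: insert b.com -> 10.0.0.6 (expiry=15+1=16). clock=15
Op 12: insert a.com -> 10.0.0.1 (expiry=15+1=16). clock=15
Op 13: tick 2 -> clock=17. purged={a.com,b.com}
Op 14: insert a.com -> 10.0.0.7 (expiry=17+4=21). clock=17
Op 15: tick 4 -> clock=21. purged={a.com}
Op 16: tick 3 -> clock=24.
lookup a.com: not in cache (expired or never inserted)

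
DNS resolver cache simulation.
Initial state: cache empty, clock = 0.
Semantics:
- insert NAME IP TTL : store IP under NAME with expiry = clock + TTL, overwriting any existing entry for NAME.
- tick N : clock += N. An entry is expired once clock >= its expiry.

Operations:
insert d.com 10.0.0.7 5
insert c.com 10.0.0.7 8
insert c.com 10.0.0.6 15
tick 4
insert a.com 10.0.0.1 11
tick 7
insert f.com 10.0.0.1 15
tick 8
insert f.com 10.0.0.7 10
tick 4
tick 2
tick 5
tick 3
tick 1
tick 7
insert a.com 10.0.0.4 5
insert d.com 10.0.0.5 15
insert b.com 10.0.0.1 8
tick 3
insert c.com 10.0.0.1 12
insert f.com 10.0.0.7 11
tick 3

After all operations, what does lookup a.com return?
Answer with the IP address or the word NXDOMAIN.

Answer: NXDOMAIN

Derivation:
Op 1: insert d.com -> 10.0.0.7 (expiry=0+5=5). clock=0
Op 2: insert c.com -> 10.0.0.7 (expiry=0+8=8). clock=0
Op 3: insert c.com -> 10.0.0.6 (expiry=0+15=15). clock=0
Op 4: tick 4 -> clock=4.
Op 5: insert a.com -> 10.0.0.1 (expiry=4+11=15). clock=4
Op 6: tick 7 -> clock=11. purged={d.com}
Op 7: insert f.com -> 10.0.0.1 (expiry=11+15=26). clock=11
Op 8: tick 8 -> clock=19. purged={a.com,c.com}
Op 9: insert f.com -> 10.0.0.7 (expiry=19+10=29). clock=19
Op 10: tick 4 -> clock=23.
Op 11: tick 2 -> clock=25.
Op 12: tick 5 -> clock=30. purged={f.com}
Op 13: tick 3 -> clock=33.
Op 14: tick 1 -> clock=34.
Op 15: tick 7 -> clock=41.
Op 16: insert a.com -> 10.0.0.4 (expiry=41+5=46). clock=41
Op 17: insert d.com -> 10.0.0.5 (expiry=41+15=56). clock=41
Op 18: insert b.com -> 10.0.0.1 (expiry=41+8=49). clock=41
Op 19: tick 3 -> clock=44.
Op 20: insert c.com -> 10.0.0.1 (expiry=44+12=56). clock=44
Op 21: insert f.com -> 10.0.0.7 (expiry=44+11=55). clock=44
Op 22: tick 3 -> clock=47. purged={a.com}
lookup a.com: not in cache (expired or never inserted)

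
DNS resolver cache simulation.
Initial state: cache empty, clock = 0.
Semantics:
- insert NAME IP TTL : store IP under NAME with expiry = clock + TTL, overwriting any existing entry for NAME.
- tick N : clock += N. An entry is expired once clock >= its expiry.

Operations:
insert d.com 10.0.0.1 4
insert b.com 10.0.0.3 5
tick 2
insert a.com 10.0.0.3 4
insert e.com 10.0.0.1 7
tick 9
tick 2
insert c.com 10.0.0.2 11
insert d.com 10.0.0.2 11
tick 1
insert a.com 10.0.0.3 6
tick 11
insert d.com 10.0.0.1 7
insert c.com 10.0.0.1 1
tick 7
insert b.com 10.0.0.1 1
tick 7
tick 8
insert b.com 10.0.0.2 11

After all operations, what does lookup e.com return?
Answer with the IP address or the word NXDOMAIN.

Answer: NXDOMAIN

Derivation:
Op 1: insert d.com -> 10.0.0.1 (expiry=0+4=4). clock=0
Op 2: insert b.com -> 10.0.0.3 (expiry=0+5=5). clock=0
Op 3: tick 2 -> clock=2.
Op 4: insert a.com -> 10.0.0.3 (expiry=2+4=6). clock=2
Op 5: insert e.com -> 10.0.0.1 (expiry=2+7=9). clock=2
Op 6: tick 9 -> clock=11. purged={a.com,b.com,d.com,e.com}
Op 7: tick 2 -> clock=13.
Op 8: insert c.com -> 10.0.0.2 (expiry=13+11=24). clock=13
Op 9: insert d.com -> 10.0.0.2 (expiry=13+11=24). clock=13
Op 10: tick 1 -> clock=14.
Op 11: insert a.com -> 10.0.0.3 (expiry=14+6=20). clock=14
Op 12: tick 11 -> clock=25. purged={a.com,c.com,d.com}
Op 13: insert d.com -> 10.0.0.1 (expiry=25+7=32). clock=25
Op 14: insert c.com -> 10.0.0.1 (expiry=25+1=26). clock=25
Op 15: tick 7 -> clock=32. purged={c.com,d.com}
Op 16: insert b.com -> 10.0.0.1 (expiry=32+1=33). clock=32
Op 17: tick 7 -> clock=39. purged={b.com}
Op 18: tick 8 -> clock=47.
Op 19: insert b.com -> 10.0.0.2 (expiry=47+11=58). clock=47
lookup e.com: not in cache (expired or never inserted)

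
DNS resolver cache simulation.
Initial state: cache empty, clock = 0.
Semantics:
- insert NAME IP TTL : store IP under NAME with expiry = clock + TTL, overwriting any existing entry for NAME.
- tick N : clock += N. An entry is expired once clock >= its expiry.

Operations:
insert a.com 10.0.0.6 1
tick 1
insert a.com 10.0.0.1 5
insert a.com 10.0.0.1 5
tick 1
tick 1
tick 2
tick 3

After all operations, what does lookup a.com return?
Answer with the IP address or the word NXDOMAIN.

Answer: NXDOMAIN

Derivation:
Op 1: insert a.com -> 10.0.0.6 (expiry=0+1=1). clock=0
Op 2: tick 1 -> clock=1. purged={a.com}
Op 3: insert a.com -> 10.0.0.1 (expiry=1+5=6). clock=1
Op 4: insert a.com -> 10.0.0.1 (expiry=1+5=6). clock=1
Op 5: tick 1 -> clock=2.
Op 6: tick 1 -> clock=3.
Op 7: tick 2 -> clock=5.
Op 8: tick 3 -> clock=8. purged={a.com}
lookup a.com: not in cache (expired or never inserted)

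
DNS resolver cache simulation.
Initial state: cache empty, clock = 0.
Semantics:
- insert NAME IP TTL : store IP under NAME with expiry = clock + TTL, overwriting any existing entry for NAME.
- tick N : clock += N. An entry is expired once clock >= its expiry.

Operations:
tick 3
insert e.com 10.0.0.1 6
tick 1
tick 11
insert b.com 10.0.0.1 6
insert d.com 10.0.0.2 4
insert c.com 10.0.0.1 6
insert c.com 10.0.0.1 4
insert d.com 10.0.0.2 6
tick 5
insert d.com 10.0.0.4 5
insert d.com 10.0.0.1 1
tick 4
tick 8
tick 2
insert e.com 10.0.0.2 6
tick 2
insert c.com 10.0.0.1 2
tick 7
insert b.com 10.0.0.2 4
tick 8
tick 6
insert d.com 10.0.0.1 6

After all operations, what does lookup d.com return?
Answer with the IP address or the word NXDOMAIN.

Op 1: tick 3 -> clock=3.
Op 2: insert e.com -> 10.0.0.1 (expiry=3+6=9). clock=3
Op 3: tick 1 -> clock=4.
Op 4: tick 11 -> clock=15. purged={e.com}
Op 5: insert b.com -> 10.0.0.1 (expiry=15+6=21). clock=15
Op 6: insert d.com -> 10.0.0.2 (expiry=15+4=19). clock=15
Op 7: insert c.com -> 10.0.0.1 (expiry=15+6=21). clock=15
Op 8: insert c.com -> 10.0.0.1 (expiry=15+4=19). clock=15
Op 9: insert d.com -> 10.0.0.2 (expiry=15+6=21). clock=15
Op 10: tick 5 -> clock=20. purged={c.com}
Op 11: insert d.com -> 10.0.0.4 (expiry=20+5=25). clock=20
Op 12: insert d.com -> 10.0.0.1 (expiry=20+1=21). clock=20
Op 13: tick 4 -> clock=24. purged={b.com,d.com}
Op 14: tick 8 -> clock=32.
Op 15: tick 2 -> clock=34.
Op 16: insert e.com -> 10.0.0.2 (expiry=34+6=40). clock=34
Op 17: tick 2 -> clock=36.
Op 18: insert c.com -> 10.0.0.1 (expiry=36+2=38). clock=36
Op 19: tick 7 -> clock=43. purged={c.com,e.com}
Op 20: insert b.com -> 10.0.0.2 (expiry=43+4=47). clock=43
Op 21: tick 8 -> clock=51. purged={b.com}
Op 22: tick 6 -> clock=57.
Op 23: insert d.com -> 10.0.0.1 (expiry=57+6=63). clock=57
lookup d.com: present, ip=10.0.0.1 expiry=63 > clock=57

Answer: 10.0.0.1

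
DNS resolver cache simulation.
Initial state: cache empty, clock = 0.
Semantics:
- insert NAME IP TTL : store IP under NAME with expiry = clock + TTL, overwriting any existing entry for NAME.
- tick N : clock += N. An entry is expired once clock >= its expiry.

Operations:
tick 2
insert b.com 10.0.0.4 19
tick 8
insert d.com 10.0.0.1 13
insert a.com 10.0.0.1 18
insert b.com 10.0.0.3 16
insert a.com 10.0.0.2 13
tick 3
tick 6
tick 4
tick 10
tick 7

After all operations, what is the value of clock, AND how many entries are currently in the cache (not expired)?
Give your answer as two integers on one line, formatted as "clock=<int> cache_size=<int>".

Answer: clock=40 cache_size=0

Derivation:
Op 1: tick 2 -> clock=2.
Op 2: insert b.com -> 10.0.0.4 (expiry=2+19=21). clock=2
Op 3: tick 8 -> clock=10.
Op 4: insert d.com -> 10.0.0.1 (expiry=10+13=23). clock=10
Op 5: insert a.com -> 10.0.0.1 (expiry=10+18=28). clock=10
Op 6: insert b.com -> 10.0.0.3 (expiry=10+16=26). clock=10
Op 7: insert a.com -> 10.0.0.2 (expiry=10+13=23). clock=10
Op 8: tick 3 -> clock=13.
Op 9: tick 6 -> clock=19.
Op 10: tick 4 -> clock=23. purged={a.com,d.com}
Op 11: tick 10 -> clock=33. purged={b.com}
Op 12: tick 7 -> clock=40.
Final clock = 40
Final cache (unexpired): {} -> size=0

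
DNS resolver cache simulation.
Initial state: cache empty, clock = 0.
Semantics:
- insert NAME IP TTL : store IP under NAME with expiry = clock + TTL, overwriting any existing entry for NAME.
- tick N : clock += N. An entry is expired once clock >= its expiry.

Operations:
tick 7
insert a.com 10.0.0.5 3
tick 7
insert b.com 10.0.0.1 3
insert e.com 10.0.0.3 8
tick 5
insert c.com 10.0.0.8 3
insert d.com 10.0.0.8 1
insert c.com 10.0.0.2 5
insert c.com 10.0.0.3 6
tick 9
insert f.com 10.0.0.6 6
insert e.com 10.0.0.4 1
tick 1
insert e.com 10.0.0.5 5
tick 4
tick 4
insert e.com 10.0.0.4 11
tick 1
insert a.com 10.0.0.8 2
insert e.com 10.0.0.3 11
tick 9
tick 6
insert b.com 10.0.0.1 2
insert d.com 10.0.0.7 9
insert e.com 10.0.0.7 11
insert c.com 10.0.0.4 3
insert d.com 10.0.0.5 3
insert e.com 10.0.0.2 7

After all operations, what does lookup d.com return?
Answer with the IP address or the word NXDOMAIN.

Answer: 10.0.0.5

Derivation:
Op 1: tick 7 -> clock=7.
Op 2: insert a.com -> 10.0.0.5 (expiry=7+3=10). clock=7
Op 3: tick 7 -> clock=14. purged={a.com}
Op 4: insert b.com -> 10.0.0.1 (expiry=14+3=17). clock=14
Op 5: insert e.com -> 10.0.0.3 (expiry=14+8=22). clock=14
Op 6: tick 5 -> clock=19. purged={b.com}
Op 7: insert c.com -> 10.0.0.8 (expiry=19+3=22). clock=19
Op 8: insert d.com -> 10.0.0.8 (expiry=19+1=20). clock=19
Op 9: insert c.com -> 10.0.0.2 (expiry=19+5=24). clock=19
Op 10: insert c.com -> 10.0.0.3 (expiry=19+6=25). clock=19
Op 11: tick 9 -> clock=28. purged={c.com,d.com,e.com}
Op 12: insert f.com -> 10.0.0.6 (expiry=28+6=34). clock=28
Op 13: insert e.com -> 10.0.0.4 (expiry=28+1=29). clock=28
Op 14: tick 1 -> clock=29. purged={e.com}
Op 15: insert e.com -> 10.0.0.5 (expiry=29+5=34). clock=29
Op 16: tick 4 -> clock=33.
Op 17: tick 4 -> clock=37. purged={e.com,f.com}
Op 18: insert e.com -> 10.0.0.4 (expiry=37+11=48). clock=37
Op 19: tick 1 -> clock=38.
Op 20: insert a.com -> 10.0.0.8 (expiry=38+2=40). clock=38
Op 21: insert e.com -> 10.0.0.3 (expiry=38+11=49). clock=38
Op 22: tick 9 -> clock=47. purged={a.com}
Op 23: tick 6 -> clock=53. purged={e.com}
Op 24: insert b.com -> 10.0.0.1 (expiry=53+2=55). clock=53
Op 25: insert d.com -> 10.0.0.7 (expiry=53+9=62). clock=53
Op 26: insert e.com -> 10.0.0.7 (expiry=53+11=64). clock=53
Op 27: insert c.com -> 10.0.0.4 (expiry=53+3=56). clock=53
Op 28: insert d.com -> 10.0.0.5 (expiry=53+3=56). clock=53
Op 29: insert e.com -> 10.0.0.2 (expiry=53+7=60). clock=53
lookup d.com: present, ip=10.0.0.5 expiry=56 > clock=53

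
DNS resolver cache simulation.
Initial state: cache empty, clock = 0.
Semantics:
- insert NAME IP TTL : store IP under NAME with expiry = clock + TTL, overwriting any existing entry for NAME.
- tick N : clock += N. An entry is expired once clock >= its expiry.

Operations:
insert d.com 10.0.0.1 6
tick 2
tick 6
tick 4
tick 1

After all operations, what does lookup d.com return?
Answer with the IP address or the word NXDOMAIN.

Answer: NXDOMAIN

Derivation:
Op 1: insert d.com -> 10.0.0.1 (expiry=0+6=6). clock=0
Op 2: tick 2 -> clock=2.
Op 3: tick 6 -> clock=8. purged={d.com}
Op 4: tick 4 -> clock=12.
Op 5: tick 1 -> clock=13.
lookup d.com: not in cache (expired or never inserted)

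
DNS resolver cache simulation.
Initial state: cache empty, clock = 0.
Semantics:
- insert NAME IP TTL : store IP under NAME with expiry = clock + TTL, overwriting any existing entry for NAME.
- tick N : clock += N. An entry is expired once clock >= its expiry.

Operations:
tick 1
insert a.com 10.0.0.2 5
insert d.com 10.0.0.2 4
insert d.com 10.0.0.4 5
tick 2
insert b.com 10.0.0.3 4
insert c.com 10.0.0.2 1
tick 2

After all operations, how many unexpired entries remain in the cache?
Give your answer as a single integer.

Answer: 3

Derivation:
Op 1: tick 1 -> clock=1.
Op 2: insert a.com -> 10.0.0.2 (expiry=1+5=6). clock=1
Op 3: insert d.com -> 10.0.0.2 (expiry=1+4=5). clock=1
Op 4: insert d.com -> 10.0.0.4 (expiry=1+5=6). clock=1
Op 5: tick 2 -> clock=3.
Op 6: insert b.com -> 10.0.0.3 (expiry=3+4=7). clock=3
Op 7: insert c.com -> 10.0.0.2 (expiry=3+1=4). clock=3
Op 8: tick 2 -> clock=5. purged={c.com}
Final cache (unexpired): {a.com,b.com,d.com} -> size=3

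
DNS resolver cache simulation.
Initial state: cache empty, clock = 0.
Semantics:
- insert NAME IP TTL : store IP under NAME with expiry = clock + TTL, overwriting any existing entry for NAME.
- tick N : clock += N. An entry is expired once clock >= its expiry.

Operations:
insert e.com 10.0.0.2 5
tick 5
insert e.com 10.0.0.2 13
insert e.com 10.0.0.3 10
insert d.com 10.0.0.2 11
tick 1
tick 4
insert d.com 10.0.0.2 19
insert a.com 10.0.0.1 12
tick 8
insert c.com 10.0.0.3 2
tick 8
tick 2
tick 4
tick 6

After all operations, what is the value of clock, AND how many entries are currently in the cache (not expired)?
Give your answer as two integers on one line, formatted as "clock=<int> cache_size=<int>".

Answer: clock=38 cache_size=0

Derivation:
Op 1: insert e.com -> 10.0.0.2 (expiry=0+5=5). clock=0
Op 2: tick 5 -> clock=5. purged={e.com}
Op 3: insert e.com -> 10.0.0.2 (expiry=5+13=18). clock=5
Op 4: insert e.com -> 10.0.0.3 (expiry=5+10=15). clock=5
Op 5: insert d.com -> 10.0.0.2 (expiry=5+11=16). clock=5
Op 6: tick 1 -> clock=6.
Op 7: tick 4 -> clock=10.
Op 8: insert d.com -> 10.0.0.2 (expiry=10+19=29). clock=10
Op 9: insert a.com -> 10.0.0.1 (expiry=10+12=22). clock=10
Op 10: tick 8 -> clock=18. purged={e.com}
Op 11: insert c.com -> 10.0.0.3 (expiry=18+2=20). clock=18
Op 12: tick 8 -> clock=26. purged={a.com,c.com}
Op 13: tick 2 -> clock=28.
Op 14: tick 4 -> clock=32. purged={d.com}
Op 15: tick 6 -> clock=38.
Final clock = 38
Final cache (unexpired): {} -> size=0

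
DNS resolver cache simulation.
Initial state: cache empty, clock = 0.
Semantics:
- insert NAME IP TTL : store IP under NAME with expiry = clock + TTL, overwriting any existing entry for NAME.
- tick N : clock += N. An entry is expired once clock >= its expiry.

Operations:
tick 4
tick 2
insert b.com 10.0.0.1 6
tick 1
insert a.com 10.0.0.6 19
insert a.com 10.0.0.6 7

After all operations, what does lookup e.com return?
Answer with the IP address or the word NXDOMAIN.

Answer: NXDOMAIN

Derivation:
Op 1: tick 4 -> clock=4.
Op 2: tick 2 -> clock=6.
Op 3: insert b.com -> 10.0.0.1 (expiry=6+6=12). clock=6
Op 4: tick 1 -> clock=7.
Op 5: insert a.com -> 10.0.0.6 (expiry=7+19=26). clock=7
Op 6: insert a.com -> 10.0.0.6 (expiry=7+7=14). clock=7
lookup e.com: not in cache (expired or never inserted)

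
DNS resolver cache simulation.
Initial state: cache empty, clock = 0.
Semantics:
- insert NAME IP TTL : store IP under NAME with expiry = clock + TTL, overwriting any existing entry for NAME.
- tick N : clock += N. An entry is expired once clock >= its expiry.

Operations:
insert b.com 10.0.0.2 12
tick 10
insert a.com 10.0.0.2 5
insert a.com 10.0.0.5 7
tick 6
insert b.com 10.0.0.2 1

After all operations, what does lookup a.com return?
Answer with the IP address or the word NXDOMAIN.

Answer: 10.0.0.5

Derivation:
Op 1: insert b.com -> 10.0.0.2 (expiry=0+12=12). clock=0
Op 2: tick 10 -> clock=10.
Op 3: insert a.com -> 10.0.0.2 (expiry=10+5=15). clock=10
Op 4: insert a.com -> 10.0.0.5 (expiry=10+7=17). clock=10
Op 5: tick 6 -> clock=16. purged={b.com}
Op 6: insert b.com -> 10.0.0.2 (expiry=16+1=17). clock=16
lookup a.com: present, ip=10.0.0.5 expiry=17 > clock=16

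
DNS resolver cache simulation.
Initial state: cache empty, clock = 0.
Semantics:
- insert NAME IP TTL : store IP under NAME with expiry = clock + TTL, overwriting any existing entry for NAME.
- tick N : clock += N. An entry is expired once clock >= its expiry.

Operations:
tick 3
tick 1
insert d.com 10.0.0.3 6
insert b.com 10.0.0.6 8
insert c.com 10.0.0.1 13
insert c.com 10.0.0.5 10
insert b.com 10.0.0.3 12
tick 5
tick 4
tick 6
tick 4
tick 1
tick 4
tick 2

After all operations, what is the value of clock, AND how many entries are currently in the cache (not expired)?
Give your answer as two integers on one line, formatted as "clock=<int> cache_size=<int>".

Op 1: tick 3 -> clock=3.
Op 2: tick 1 -> clock=4.
Op 3: insert d.com -> 10.0.0.3 (expiry=4+6=10). clock=4
Op 4: insert b.com -> 10.0.0.6 (expiry=4+8=12). clock=4
Op 5: insert c.com -> 10.0.0.1 (expiry=4+13=17). clock=4
Op 6: insert c.com -> 10.0.0.5 (expiry=4+10=14). clock=4
Op 7: insert b.com -> 10.0.0.3 (expiry=4+12=16). clock=4
Op 8: tick 5 -> clock=9.
Op 9: tick 4 -> clock=13. purged={d.com}
Op 10: tick 6 -> clock=19. purged={b.com,c.com}
Op 11: tick 4 -> clock=23.
Op 12: tick 1 -> clock=24.
Op 13: tick 4 -> clock=28.
Op 14: tick 2 -> clock=30.
Final clock = 30
Final cache (unexpired): {} -> size=0

Answer: clock=30 cache_size=0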